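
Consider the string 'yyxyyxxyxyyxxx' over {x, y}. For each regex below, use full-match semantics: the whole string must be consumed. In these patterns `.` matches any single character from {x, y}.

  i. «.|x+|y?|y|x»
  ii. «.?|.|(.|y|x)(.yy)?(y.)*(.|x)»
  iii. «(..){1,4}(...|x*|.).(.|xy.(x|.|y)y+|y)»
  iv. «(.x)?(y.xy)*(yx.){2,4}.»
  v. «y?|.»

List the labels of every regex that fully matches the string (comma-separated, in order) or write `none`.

i → no match
ii → no match
iii → no match
iv → match
v → no match

iv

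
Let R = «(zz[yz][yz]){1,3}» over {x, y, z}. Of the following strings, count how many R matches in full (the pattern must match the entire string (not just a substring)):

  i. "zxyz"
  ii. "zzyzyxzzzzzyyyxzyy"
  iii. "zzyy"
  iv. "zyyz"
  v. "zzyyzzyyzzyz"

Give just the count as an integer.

2

i. "zxyz" → no match — must start with "zz"
ii → no match
iii. "zzyy" → match
iv. "zyyz" → no match — must start with "zz"
v. "zzyyzzyyzzyz" → match
Total matched: 2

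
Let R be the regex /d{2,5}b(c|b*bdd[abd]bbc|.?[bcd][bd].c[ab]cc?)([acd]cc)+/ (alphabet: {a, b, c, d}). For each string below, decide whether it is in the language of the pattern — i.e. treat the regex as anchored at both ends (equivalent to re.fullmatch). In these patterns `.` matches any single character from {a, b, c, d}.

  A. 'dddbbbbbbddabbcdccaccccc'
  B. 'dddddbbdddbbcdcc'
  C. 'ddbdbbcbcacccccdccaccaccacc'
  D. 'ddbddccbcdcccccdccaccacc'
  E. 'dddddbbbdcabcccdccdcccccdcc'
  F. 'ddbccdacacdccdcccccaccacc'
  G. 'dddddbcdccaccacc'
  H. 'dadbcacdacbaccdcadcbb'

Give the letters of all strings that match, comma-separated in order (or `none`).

A → match
B → match
C → match
D → match
E → no match
F → match
G → match
H → no match — must end with 'cc'

A, B, C, D, F, G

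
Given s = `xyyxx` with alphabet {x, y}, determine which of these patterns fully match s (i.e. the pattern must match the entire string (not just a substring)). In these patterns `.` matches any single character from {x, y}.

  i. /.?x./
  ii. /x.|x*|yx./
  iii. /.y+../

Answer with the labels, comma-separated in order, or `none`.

iii

i → no match
ii → no match
iii → match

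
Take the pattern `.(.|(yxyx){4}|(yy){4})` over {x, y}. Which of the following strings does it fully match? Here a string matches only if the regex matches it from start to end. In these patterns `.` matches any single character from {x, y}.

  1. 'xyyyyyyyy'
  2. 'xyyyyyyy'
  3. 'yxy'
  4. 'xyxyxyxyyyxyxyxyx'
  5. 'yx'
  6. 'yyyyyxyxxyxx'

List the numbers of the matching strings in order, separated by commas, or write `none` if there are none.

1, 5

1 → match
2 → no match
3 → no match
4 → no match
5 → match
6 → no match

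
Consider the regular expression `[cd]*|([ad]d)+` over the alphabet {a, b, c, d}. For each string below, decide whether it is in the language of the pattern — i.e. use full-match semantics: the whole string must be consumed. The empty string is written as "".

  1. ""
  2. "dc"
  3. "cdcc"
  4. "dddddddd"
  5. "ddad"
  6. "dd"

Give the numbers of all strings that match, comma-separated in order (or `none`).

1, 2, 3, 4, 5, 6

1 → match
2 → match
3 → match
4 → match
5 → match
6 → match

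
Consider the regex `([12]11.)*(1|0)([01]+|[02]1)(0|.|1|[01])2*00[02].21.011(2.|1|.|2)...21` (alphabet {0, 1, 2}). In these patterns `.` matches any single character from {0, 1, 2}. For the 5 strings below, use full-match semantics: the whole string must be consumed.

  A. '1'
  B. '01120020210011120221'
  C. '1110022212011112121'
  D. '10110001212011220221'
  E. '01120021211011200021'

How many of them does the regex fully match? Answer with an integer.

A. '1' → no match — must end with '21'
B → match
C → match
D → match
E → match
Total matched: 4

4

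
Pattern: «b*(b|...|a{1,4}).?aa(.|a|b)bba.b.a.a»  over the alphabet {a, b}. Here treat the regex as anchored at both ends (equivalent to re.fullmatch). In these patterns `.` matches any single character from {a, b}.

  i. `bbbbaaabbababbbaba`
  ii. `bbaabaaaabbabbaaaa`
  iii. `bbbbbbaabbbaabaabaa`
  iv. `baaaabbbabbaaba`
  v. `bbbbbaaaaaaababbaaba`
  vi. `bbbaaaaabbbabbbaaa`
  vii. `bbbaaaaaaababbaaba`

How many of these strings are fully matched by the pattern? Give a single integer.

3

i → no match
ii → match
iii → no match
iv → match
v → no match
vi → match
vii → no match
Total matched: 3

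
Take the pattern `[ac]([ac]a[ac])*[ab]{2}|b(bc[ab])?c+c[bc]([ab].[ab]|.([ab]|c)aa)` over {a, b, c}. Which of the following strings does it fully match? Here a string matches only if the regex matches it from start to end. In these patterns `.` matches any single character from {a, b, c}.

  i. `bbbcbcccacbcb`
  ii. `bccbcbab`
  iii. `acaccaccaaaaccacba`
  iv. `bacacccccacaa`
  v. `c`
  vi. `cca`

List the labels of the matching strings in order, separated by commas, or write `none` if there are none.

iii

i → no match
ii → no match
iii → match
iv → no match
v → no match
vi → no match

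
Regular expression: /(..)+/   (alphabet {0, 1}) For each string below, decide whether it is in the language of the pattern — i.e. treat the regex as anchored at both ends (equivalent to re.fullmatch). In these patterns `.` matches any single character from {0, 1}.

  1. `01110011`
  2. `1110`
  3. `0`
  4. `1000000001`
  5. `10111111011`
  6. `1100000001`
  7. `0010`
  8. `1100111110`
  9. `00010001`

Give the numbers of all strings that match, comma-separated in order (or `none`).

1, 2, 4, 6, 7, 8, 9

1 → match
2 → match
3 → no match
4 → match
5 → no match
6 → match
7 → match
8 → match
9 → match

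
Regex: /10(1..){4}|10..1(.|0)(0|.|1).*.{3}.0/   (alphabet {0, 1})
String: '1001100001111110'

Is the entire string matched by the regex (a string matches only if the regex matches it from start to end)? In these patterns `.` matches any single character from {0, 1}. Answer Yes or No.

Yes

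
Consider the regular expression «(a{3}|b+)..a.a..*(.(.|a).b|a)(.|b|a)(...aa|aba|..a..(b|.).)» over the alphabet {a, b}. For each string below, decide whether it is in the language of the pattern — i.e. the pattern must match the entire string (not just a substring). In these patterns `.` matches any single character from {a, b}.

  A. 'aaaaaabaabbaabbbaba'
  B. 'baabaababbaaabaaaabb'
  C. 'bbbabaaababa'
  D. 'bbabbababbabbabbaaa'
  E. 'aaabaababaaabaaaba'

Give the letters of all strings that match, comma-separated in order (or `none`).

A, C, E

A → match
B → no match
C. 'bbbabaaababa' → match
D → no match
E → match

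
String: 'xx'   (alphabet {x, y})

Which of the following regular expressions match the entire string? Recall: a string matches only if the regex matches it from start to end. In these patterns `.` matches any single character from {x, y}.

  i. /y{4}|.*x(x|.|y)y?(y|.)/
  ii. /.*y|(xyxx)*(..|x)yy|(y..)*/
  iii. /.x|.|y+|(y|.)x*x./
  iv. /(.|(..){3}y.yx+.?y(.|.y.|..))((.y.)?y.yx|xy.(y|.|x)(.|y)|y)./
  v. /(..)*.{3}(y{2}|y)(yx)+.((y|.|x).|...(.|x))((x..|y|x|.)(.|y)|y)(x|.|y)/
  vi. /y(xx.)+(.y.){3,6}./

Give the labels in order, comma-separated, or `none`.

i → no match
ii → no match
iii → match
iv → no match
v → no match
vi → no match — must start with 'yxx'

iii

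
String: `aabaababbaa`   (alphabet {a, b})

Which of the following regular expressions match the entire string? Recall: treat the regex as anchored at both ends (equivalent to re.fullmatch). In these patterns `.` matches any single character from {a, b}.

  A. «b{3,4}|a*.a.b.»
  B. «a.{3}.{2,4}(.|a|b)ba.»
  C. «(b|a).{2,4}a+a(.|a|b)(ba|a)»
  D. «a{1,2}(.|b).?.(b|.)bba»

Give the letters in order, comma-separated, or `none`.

B

A → no match
B → match
C → no match
D → no match — must end with `bba`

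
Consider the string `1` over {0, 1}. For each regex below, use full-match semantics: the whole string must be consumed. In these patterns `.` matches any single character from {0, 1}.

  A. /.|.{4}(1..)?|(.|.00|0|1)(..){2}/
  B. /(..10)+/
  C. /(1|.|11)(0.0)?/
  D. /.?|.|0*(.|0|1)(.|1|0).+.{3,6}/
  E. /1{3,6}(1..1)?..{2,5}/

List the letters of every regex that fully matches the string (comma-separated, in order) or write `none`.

A, C, D

A → match
B → no match — must end with `10`
C → match
D → match
E → no match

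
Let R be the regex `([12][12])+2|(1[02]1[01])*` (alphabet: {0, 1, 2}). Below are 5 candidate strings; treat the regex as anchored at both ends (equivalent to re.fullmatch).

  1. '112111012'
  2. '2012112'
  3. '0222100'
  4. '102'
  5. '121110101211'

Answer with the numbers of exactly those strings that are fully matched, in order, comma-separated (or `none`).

1. '112111012' → no match
2. '2012112' → no match
3. '0222100' → no match
4. '102' → no match
5. '121110101211' → match

5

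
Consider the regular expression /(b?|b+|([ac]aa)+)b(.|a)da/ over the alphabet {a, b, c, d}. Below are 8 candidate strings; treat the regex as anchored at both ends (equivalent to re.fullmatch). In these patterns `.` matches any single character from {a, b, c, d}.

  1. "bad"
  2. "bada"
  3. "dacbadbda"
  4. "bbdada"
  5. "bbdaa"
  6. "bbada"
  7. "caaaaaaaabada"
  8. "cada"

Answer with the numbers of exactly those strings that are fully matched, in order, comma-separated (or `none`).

2, 6, 7

1 → no match — must end with "da"
2 → match
3 → no match
4 → no match
5 → no match — must end with "da"
6 → match
7 → match
8 → no match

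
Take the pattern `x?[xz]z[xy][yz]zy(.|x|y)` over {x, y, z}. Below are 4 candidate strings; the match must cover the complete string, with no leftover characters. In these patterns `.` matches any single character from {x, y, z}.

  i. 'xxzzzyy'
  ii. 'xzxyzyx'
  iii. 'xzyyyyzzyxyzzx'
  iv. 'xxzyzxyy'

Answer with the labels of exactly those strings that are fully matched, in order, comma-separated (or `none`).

i. 'xxzzzyy' → no match
ii. 'xzxyzyx' → match
iii → no match
iv. 'xxzyzxyy' → no match

ii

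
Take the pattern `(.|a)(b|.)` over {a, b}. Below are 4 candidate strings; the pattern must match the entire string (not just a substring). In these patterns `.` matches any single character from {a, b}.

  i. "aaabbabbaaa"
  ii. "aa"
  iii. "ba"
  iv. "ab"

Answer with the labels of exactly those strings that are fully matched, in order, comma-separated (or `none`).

i. "aaabbabbaaa" → no match
ii. "aa" → match
iii. "ba" → match
iv. "ab" → match

ii, iii, iv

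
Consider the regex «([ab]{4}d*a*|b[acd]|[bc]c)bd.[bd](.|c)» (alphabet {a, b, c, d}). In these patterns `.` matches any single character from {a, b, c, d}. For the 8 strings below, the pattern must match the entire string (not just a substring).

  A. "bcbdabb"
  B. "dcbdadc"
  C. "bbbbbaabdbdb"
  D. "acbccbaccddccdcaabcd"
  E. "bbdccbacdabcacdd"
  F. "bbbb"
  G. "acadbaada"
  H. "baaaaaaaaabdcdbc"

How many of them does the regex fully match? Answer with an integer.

A → match
B → no match
C → no match
D → no match
E → no match
F → no match
G → no match
H → no match
Total matched: 1

1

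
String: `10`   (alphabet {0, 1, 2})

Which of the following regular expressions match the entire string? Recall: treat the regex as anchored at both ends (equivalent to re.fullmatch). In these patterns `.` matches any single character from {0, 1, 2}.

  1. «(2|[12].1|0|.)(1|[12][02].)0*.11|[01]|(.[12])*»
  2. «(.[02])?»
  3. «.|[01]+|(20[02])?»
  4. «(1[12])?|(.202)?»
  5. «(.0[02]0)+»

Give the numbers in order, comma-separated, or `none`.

1 → no match
2 → match
3 → match
4 → no match
5 → no match

2, 3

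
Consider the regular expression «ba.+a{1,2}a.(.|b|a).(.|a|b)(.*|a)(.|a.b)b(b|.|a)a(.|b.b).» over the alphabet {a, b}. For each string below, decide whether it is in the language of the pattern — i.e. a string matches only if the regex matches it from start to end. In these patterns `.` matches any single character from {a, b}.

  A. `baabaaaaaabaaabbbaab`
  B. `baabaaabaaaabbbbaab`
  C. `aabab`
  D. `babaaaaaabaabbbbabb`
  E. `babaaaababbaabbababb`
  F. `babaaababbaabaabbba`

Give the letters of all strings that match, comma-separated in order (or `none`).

A → match
B → match
C → no match — must start with `ba`
D → match
E → match
F → match

A, B, D, E, F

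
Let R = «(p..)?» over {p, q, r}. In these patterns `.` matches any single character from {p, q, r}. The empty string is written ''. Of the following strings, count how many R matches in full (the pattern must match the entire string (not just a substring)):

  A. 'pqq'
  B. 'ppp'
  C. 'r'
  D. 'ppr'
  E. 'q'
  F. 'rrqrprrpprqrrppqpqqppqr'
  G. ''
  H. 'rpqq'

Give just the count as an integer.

A → match
B → match
C → no match
D → match
E → no match
F → no match
G → match
H → no match
Total matched: 4

4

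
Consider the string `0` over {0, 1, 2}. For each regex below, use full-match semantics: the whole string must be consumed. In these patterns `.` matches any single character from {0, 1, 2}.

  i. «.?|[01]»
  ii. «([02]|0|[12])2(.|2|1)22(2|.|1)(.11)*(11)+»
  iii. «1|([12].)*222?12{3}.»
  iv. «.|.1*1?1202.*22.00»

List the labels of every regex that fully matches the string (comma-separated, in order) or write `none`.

i, iv

i → match
ii → no match — must end with `11`
iii → no match
iv → match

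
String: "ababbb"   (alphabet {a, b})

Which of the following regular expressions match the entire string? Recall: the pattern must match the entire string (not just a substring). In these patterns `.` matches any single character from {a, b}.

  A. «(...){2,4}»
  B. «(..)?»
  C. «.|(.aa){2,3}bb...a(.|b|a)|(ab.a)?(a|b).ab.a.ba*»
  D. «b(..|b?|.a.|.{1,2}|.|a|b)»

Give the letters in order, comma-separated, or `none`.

A → match
B → no match
C → no match
D → no match — must start with "b"

A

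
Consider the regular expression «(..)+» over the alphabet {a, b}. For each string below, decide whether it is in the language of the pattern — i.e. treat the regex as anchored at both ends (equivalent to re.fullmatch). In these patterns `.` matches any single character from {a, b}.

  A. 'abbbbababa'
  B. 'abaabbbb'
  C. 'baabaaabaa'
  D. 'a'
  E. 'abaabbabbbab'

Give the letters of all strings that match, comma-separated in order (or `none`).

A → match
B → match
C → match
D → no match
E → match

A, B, C, E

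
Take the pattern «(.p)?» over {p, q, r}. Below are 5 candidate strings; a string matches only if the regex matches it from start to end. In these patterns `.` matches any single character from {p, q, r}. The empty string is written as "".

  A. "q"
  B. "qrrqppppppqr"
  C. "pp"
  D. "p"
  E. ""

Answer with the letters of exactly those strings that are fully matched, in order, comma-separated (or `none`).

C, E

A → no match
B → no match
C → match
D → no match
E → match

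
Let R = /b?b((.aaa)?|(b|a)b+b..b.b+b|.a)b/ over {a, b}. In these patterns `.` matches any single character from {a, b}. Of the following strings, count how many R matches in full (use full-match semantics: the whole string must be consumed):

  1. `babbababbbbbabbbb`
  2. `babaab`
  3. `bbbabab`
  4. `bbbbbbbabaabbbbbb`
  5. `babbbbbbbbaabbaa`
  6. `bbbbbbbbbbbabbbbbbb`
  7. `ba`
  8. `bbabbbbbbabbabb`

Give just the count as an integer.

1 → no match
2 → no match
3 → no match
4 → no match
5 → no match — must end with `b`
6 → match
7 → no match — must end with `b`
8 → no match
Total matched: 1

1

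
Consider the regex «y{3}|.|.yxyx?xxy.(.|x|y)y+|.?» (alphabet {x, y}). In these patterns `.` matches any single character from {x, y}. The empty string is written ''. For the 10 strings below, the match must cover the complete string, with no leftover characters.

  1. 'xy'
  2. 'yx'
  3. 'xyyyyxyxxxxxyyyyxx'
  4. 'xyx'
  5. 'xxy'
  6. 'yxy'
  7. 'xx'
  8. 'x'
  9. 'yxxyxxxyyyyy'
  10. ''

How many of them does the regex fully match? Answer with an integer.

2

1 → no match
2 → no match
3 → no match
4 → no match
5 → no match
6 → no match
7 → no match
8 → match
9 → no match
10 → match
Total matched: 2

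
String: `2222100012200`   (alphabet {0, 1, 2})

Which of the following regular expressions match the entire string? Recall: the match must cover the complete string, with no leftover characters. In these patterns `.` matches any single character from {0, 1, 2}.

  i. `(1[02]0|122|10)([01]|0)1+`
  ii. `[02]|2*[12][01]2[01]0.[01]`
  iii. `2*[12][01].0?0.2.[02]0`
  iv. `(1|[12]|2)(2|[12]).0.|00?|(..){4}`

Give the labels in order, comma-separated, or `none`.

i → no match — must end with `1`
ii → no match
iii → match
iv → no match

iii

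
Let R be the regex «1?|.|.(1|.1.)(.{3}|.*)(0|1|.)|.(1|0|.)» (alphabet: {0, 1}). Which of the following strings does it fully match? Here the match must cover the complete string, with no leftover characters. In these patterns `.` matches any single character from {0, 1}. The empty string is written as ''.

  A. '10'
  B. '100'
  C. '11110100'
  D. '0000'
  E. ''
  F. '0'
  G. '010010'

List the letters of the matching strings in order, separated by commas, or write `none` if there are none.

A. '10' → match
B. '100' → no match
C. '11110100' → match
D. '0000' → no match
E. '' → match
F. '0' → match
G. '010010' → match

A, C, E, F, G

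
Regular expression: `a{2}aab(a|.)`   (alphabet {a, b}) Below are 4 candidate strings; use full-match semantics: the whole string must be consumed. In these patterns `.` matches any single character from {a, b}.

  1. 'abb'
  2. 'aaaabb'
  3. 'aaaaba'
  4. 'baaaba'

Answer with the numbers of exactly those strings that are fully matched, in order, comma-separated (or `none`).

1. 'abb' → no match
2. 'aaaabb' → match
3. 'aaaaba' → match
4. 'baaaba' → no match — must start with 'a'

2, 3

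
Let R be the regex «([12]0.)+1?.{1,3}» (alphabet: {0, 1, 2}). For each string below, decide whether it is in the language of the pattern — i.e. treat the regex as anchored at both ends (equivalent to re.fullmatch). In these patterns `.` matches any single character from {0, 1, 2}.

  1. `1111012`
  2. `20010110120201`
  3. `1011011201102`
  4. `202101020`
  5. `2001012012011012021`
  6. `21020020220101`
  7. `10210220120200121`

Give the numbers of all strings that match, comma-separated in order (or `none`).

1 → no match
2 → match
3 → no match
4 → match
5 → match
6 → no match
7 → no match

2, 4, 5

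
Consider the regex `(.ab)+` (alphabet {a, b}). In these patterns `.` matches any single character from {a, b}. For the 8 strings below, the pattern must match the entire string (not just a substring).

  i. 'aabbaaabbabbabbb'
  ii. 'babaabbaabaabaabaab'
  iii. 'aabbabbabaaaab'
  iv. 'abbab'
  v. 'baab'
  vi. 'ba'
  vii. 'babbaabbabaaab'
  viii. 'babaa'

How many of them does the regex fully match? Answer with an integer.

i → no match — must end with 'ab'
ii → no match
iii → no match
iv. 'abbab' → no match
v. 'baab' → no match
vi. 'ba' → no match — must end with 'ab'
vii → no match
viii. 'babaa' → no match — must end with 'ab'
Total matched: 0

0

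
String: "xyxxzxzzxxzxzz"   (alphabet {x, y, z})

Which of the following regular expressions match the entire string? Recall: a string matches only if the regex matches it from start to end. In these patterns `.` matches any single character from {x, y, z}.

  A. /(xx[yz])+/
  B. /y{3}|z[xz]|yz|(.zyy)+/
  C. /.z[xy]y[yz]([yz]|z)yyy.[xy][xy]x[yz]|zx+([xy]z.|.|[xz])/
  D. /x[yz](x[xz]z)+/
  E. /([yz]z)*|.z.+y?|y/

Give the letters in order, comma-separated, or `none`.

A → no match — must start with "xx"
B → no match
C → no match
D → match
E → no match

D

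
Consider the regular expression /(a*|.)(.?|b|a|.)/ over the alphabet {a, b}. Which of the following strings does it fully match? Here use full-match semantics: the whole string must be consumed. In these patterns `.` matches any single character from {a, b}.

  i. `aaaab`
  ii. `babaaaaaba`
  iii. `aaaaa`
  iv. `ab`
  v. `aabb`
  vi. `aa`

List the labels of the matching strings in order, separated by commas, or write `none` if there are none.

i, iii, iv, vi

i → match
ii → no match
iii → match
iv → match
v → no match
vi → match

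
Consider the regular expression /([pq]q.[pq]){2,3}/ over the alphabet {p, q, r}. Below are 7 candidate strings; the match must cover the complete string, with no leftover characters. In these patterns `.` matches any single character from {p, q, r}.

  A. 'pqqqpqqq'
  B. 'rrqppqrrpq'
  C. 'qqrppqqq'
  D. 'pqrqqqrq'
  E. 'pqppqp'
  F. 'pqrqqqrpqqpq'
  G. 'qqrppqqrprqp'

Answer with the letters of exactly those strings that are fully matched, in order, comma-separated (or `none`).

A, C, D, F

A → match
B → no match
C → match
D → match
E → no match
F → match
G → no match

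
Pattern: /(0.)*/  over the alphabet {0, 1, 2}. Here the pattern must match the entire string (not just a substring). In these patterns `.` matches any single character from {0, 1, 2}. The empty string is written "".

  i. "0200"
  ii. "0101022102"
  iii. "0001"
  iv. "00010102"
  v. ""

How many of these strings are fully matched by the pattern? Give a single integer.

4

i → match
ii → no match
iii → match
iv → match
v → match
Total matched: 4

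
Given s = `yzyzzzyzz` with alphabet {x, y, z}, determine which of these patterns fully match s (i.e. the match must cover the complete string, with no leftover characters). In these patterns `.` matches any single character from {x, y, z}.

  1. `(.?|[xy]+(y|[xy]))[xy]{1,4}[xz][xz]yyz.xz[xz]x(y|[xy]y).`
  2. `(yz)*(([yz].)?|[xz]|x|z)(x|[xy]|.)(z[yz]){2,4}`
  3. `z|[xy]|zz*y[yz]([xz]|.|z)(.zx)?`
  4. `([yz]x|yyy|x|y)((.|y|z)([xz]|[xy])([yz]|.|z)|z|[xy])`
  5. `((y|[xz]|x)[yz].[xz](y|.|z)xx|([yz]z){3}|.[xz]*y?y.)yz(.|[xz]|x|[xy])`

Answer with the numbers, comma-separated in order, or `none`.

2, 5

1 → no match
2 → match
3 → no match
4 → no match
5 → match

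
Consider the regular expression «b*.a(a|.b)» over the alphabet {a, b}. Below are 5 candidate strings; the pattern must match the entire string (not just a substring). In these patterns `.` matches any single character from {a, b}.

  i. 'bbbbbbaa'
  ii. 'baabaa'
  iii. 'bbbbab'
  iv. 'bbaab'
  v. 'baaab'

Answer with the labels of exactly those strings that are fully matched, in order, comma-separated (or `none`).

i, iv, v

i → match
ii → no match
iii → no match
iv → match
v → match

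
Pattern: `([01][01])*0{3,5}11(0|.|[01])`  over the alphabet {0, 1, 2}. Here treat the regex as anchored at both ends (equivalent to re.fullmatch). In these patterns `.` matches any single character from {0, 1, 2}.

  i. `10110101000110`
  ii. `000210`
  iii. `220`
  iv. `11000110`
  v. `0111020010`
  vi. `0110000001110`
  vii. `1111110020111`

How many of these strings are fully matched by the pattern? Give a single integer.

2

i → match
ii → no match
iii → no match
iv → match
v → no match
vi → no match
vii → no match
Total matched: 2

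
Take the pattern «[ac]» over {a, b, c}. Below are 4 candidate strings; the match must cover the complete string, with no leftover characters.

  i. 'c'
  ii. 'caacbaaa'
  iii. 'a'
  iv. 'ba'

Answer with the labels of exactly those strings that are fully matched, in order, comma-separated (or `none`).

i, iii

i → match
ii → no match
iii → match
iv → no match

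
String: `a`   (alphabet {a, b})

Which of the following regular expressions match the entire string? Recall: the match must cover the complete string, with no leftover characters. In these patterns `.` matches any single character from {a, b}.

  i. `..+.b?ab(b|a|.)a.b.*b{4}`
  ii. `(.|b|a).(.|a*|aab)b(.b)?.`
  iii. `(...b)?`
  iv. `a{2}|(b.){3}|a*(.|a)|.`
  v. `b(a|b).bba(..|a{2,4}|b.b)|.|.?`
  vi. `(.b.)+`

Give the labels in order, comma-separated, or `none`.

iv, v

i → no match — must end with `b`
ii → no match
iii → no match
iv → match
v → match
vi → no match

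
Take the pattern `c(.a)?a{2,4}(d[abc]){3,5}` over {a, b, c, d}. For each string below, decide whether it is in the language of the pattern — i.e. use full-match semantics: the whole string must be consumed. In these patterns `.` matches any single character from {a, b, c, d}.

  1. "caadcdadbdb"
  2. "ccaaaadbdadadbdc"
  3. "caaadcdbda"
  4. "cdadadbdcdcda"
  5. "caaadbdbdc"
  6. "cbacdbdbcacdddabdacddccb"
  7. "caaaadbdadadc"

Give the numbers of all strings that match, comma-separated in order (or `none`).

1 → match
2 → match
3 → match
4 → no match
5 → match
6 → no match
7 → match

1, 2, 3, 5, 7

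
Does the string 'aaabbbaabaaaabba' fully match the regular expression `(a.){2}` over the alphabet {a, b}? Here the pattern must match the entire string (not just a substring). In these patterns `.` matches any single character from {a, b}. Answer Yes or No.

No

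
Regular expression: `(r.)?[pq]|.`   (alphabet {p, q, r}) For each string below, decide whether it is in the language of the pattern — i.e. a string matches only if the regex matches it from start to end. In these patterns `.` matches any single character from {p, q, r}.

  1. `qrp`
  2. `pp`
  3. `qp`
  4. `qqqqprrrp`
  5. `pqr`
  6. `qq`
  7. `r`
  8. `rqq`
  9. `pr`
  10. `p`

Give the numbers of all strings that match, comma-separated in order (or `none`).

1 → no match
2 → no match
3 → no match
4 → no match
5 → no match
6 → no match
7 → match
8 → match
9 → no match
10 → match

7, 8, 10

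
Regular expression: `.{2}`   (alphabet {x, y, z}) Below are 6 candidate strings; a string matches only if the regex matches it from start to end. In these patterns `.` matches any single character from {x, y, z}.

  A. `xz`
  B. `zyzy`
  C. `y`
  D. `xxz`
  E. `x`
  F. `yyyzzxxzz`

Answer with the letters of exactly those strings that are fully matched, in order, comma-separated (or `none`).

A

A → match
B → no match
C → no match
D → no match
E → no match
F → no match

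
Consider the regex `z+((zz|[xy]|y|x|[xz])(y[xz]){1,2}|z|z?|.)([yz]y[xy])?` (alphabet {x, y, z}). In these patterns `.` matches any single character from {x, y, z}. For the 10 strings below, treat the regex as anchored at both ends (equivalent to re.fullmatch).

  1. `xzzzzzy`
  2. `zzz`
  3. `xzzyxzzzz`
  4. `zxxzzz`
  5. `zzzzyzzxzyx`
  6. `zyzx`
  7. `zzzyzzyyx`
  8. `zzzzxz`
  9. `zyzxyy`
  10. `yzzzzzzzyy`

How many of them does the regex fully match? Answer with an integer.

1

1 → no match — must start with `z`
2 → match
3 → no match — must start with `z`
4 → no match
5 → no match
6 → no match
7 → no match
8 → no match
9 → no match
10 → no match — must start with `z`
Total matched: 1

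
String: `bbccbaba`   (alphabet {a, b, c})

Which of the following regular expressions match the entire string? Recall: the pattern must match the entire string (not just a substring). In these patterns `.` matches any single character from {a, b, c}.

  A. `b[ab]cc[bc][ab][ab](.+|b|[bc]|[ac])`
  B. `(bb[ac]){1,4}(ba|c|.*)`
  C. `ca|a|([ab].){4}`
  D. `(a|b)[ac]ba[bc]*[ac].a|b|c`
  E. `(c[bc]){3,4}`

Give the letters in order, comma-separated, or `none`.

A, B

A → match
B → match
C → no match
D → no match
E → no match — must start with `c`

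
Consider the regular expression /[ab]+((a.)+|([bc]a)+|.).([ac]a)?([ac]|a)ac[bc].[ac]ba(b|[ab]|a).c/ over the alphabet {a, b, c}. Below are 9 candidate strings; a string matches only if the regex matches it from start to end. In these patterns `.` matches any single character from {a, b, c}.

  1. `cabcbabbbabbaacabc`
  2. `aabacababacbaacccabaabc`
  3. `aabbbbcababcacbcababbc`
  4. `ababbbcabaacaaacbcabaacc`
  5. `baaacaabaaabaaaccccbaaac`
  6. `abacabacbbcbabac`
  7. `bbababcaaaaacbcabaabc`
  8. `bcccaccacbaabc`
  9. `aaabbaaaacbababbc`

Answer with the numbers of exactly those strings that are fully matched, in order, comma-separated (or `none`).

1 → no match
2 → match
3 → match
4 → match
5 → no match
6 → no match
7 → match
8 → match
9 → no match

2, 3, 4, 7, 8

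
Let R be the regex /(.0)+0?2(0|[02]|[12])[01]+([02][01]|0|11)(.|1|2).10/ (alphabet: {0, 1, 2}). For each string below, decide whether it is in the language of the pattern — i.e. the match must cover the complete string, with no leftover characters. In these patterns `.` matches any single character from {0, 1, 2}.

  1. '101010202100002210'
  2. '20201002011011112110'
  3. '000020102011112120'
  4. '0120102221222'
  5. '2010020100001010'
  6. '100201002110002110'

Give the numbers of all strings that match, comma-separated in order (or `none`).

1 → match
2 → match
3 → no match — must end with '10'
4 → no match — must end with '10'
5 → match
6 → no match

1, 2, 5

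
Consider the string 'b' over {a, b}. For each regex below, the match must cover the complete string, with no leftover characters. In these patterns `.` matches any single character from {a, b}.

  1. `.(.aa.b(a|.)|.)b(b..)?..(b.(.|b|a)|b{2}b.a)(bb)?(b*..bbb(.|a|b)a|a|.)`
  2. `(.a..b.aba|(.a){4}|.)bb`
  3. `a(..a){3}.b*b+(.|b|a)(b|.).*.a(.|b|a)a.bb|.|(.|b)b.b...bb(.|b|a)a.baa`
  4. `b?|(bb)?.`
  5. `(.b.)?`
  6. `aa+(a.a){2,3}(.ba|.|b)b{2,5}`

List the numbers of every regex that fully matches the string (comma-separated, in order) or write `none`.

3, 4

1 → no match
2 → no match — must end with 'bb'
3 → match
4 → match
5 → no match
6 → no match — must start with 'aa'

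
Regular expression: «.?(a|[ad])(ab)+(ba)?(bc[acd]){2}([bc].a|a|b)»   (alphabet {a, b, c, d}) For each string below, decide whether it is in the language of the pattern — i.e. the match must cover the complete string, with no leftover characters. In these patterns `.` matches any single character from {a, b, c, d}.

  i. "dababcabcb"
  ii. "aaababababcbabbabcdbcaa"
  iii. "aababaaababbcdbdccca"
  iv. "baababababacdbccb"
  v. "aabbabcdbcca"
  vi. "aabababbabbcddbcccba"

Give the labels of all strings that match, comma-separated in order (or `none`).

i → no match
ii → no match
iii → no match
iv → no match
v → match
vi → no match

v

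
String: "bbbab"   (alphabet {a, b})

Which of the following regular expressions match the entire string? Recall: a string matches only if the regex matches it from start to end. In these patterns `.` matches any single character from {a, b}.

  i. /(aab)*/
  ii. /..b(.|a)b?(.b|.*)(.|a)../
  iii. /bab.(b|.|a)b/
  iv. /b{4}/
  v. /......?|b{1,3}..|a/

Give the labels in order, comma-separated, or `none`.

i → no match
ii → no match
iii → no match — must start with "bab"
iv → no match
v → match

v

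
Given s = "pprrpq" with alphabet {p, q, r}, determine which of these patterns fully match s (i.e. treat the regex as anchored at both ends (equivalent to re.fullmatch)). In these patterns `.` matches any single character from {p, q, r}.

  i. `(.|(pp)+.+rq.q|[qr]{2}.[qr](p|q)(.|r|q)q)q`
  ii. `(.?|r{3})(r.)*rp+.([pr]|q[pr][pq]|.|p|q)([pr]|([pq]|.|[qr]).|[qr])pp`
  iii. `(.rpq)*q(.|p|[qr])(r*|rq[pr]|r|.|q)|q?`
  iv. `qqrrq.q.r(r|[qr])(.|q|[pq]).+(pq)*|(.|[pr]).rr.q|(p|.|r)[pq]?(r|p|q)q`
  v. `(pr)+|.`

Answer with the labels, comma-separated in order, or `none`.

i → no match
ii → no match — must end with "pp"
iii → no match
iv → match
v → no match

iv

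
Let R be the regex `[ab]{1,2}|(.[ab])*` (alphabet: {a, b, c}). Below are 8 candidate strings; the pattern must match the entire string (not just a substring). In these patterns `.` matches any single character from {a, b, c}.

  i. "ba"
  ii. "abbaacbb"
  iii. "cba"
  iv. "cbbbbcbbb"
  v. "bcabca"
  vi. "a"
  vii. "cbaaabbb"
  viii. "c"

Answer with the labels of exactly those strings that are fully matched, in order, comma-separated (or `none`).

i → match
ii → no match
iii → no match
iv → no match
v → no match
vi → match
vii → match
viii → no match

i, vi, vii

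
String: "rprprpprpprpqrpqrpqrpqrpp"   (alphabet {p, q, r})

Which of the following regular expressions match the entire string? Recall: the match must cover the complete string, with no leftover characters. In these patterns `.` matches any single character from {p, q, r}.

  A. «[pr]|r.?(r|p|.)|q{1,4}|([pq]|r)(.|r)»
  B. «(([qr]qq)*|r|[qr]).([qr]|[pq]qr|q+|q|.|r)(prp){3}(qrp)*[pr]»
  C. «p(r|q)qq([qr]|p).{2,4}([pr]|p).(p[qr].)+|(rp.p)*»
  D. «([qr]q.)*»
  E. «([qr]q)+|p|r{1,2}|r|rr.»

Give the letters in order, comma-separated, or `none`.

A → no match
B → match
C → no match
D → no match
E → no match

B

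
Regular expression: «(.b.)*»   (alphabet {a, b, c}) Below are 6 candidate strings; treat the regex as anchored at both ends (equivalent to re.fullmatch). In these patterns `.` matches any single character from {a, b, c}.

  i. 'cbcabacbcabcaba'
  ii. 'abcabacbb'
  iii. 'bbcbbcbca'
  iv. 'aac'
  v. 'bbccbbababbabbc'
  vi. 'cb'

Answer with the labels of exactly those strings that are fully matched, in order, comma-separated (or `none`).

i → match
ii → match
iii → no match
iv → no match
v → match
vi → no match

i, ii, v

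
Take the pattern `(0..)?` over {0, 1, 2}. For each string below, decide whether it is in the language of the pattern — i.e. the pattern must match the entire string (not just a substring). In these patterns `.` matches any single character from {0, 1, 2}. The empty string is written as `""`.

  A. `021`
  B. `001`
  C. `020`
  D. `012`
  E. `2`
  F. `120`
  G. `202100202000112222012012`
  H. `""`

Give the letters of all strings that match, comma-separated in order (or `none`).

A, B, C, D, H

A → match
B → match
C → match
D → match
E → no match
F → no match
G → no match
H → match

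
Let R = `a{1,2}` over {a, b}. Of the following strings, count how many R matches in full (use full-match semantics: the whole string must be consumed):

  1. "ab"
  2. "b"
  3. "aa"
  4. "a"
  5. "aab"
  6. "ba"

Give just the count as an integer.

2

1 → no match — must end with "a"
2 → no match — must start with "a"
3 → match
4 → match
5 → no match — must end with "a"
6 → no match — must start with "a"
Total matched: 2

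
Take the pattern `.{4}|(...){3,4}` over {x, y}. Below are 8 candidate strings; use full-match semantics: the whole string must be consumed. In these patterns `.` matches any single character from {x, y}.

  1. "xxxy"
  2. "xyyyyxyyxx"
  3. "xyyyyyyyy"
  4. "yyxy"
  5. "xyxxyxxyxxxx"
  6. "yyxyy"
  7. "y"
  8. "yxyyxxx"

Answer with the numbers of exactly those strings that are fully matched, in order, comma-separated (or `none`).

1 → match
2 → no match
3 → match
4 → match
5 → match
6 → no match
7 → no match
8 → no match

1, 3, 4, 5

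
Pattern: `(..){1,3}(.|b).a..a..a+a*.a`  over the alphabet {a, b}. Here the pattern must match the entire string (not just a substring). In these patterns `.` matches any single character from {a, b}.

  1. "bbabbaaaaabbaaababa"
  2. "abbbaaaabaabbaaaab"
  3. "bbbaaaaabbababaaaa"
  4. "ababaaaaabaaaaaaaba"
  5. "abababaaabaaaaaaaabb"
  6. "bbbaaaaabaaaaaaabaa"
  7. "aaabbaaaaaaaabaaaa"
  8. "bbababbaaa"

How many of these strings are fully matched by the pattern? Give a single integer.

1 → no match
2 → no match — must end with "a"
3 → no match
4 → match
5 → no match — must end with "a"
6 → no match
7 → match
8. "bbababbaaa" → no match
Total matched: 2

2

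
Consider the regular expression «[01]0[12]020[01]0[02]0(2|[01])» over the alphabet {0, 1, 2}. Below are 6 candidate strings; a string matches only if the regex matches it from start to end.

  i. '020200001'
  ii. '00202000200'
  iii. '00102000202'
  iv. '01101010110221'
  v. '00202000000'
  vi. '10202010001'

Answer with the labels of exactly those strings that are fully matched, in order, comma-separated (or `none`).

i. '020200001' → no match
ii. '00202000200' → match
iii. '00102000202' → match
iv → no match
v. '00202000000' → match
vi. '10202010001' → match

ii, iii, v, vi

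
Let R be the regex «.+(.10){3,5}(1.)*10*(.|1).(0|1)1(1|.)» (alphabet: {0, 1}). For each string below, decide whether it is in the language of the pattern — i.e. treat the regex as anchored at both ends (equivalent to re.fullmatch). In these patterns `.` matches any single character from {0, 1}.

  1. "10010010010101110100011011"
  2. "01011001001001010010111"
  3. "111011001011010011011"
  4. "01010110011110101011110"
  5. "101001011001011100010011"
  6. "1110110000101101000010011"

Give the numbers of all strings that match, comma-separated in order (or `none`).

1, 2, 3, 5

1 → match
2 → match
3 → match
4 → no match
5 → match
6 → no match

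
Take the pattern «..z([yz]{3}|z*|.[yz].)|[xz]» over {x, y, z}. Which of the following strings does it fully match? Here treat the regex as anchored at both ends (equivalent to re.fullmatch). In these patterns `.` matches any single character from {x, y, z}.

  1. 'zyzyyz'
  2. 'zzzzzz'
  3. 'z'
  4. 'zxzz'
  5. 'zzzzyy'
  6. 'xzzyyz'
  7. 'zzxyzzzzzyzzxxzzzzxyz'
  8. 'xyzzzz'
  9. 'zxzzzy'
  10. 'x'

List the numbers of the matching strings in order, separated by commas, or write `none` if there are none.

1, 2, 3, 4, 5, 6, 8, 9, 10

1 → match
2 → match
3 → match
4 → match
5 → match
6 → match
7 → no match
8 → match
9 → match
10 → match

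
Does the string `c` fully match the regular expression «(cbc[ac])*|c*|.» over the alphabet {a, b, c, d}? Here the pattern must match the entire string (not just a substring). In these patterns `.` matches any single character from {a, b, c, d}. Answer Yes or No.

Yes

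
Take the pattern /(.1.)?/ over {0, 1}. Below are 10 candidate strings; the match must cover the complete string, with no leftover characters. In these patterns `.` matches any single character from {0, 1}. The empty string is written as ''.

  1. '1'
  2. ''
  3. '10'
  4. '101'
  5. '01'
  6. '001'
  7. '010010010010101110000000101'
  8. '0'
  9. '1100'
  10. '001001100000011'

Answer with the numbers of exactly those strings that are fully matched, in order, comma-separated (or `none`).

2

1 → no match
2 → match
3 → no match
4 → no match
5 → no match
6 → no match
7 → no match
8 → no match
9 → no match
10 → no match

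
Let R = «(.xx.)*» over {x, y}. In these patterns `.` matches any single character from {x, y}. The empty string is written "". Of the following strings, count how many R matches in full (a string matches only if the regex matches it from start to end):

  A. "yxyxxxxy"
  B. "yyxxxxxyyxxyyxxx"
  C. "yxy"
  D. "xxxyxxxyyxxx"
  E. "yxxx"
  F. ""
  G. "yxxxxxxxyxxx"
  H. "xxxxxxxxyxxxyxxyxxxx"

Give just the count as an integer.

A. "yxyxxxxy" → no match
B → no match
C. "yxy" → no match
D. "xxxyxxxyyxxx" → match
E. "yxxx" → match
F. "" → match
G. "yxxxxxxxyxxx" → match
H → match
Total matched: 5

5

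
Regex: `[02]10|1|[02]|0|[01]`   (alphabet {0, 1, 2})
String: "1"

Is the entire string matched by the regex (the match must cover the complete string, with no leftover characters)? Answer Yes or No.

Yes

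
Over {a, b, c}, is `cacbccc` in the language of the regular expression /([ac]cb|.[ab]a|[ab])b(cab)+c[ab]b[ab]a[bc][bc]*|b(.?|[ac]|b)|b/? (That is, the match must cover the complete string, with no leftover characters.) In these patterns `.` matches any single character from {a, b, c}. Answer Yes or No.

No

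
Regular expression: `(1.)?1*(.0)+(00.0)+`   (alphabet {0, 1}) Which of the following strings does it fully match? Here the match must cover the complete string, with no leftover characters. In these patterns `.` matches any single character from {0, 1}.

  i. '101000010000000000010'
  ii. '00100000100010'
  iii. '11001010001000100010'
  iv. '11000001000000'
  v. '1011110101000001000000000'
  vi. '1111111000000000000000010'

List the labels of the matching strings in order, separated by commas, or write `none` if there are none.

i → match
ii → match
iii → match
iv → no match
v → match
vi → match

i, ii, iii, v, vi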